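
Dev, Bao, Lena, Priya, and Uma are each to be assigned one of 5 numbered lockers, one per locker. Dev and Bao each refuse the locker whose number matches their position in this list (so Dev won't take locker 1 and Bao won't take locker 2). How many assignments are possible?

78

Let Aᵢ (for i ∈ {1, 2}) be the placements that put person i in their forbidden locker. Any j of these fix j positions, leaving (5−j)! ways to fill the rest, and there are C(2,j) ways to pick which j.
By inclusion–exclusion, the number of valid placements is Σ_{j=0}^{2} (−1)^j C(2,j)·(5−j)!.
Computing: 120 − 48 + 6 = 78.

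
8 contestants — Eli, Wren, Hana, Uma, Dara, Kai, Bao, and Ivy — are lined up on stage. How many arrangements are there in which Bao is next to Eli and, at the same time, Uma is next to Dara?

2880

Treat {Bao,Eli} as one block (2 orders) and {Uma,Dara} as another (2 orders).
That leaves 6 units to arrange: 2 × 2 × 6! = 4 × 720 = 2880.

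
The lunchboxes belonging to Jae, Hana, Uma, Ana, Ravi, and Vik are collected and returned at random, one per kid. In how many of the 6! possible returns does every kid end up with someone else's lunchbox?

265

This is the derangement count D_6: permutations of 6 items with no fixed point.
By inclusion–exclusion this is Σ_{j=0}^{6} (−1)^j C(6,j)·(6−j)!.
Computing: 720 − 720 + 360 − 120 + 30 − 6 + 1 = 265.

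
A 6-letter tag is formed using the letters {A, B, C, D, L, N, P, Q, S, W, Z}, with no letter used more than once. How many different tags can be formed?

332640

With no repetition, fill the 6 letters in order: 11 choices, then 10, down to 6.
11 × 10 × 9 × 8 × 7 × 6 = 332640.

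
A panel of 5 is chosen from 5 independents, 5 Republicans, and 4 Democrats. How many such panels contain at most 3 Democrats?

1992

Split by how many Democrats are chosen (0 through 3).
Sum: C(4,0)·C(10,5) + C(4,1)·C(10,4) + C(4,2)·C(10,3) + C(4,3)·C(10,2) = 252 + 840 + 720 + 180 = 1992.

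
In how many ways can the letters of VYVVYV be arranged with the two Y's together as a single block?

Treat the 2 copies of Y as a single block. The multiset to arrange is then {YY, V, V, V, V}, 5 items in all.
That gives (5)!/(4!) = 5 arrangements.

5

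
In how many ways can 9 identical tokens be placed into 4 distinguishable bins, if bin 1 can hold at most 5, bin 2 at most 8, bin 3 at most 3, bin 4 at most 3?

By stars and bars, unrestricted non-negative solutions to x_1+…+x_4 = 9 number C(9+3,3) = 220.
Subtract solutions that violate a single cap (substitute x_i' = x_i − (cap_i+1)): x_1 ≥ 6 gives C(6,3) = 20; x_2 ≥ 9 gives C(3,3) = 1; x_3 ≥ 4 gives C(8,3) = 56; x_4 ≥ 4 gives C(8,3) = 56. Together 133.
Add back pairs where two caps are both exceeded: 0 + 0 + 0 + 0 + 0 + 4 = 4.
By inclusion–exclusion the count is 220 − 133 + 4 = 91.

91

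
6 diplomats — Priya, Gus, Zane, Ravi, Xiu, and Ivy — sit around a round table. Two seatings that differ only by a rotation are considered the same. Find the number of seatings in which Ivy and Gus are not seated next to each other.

All circular seatings of 6 people number (5)! = 120.
Seatings with Ivy beside Gus: treat them as a block with 2 internal orders, giving 2 × (4)! = 48.
Subtracting, 120 − 48 = 72.

72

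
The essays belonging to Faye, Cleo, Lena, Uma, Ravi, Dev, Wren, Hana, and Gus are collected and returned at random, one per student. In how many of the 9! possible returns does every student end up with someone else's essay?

133496

Let Aᵢ be the assignments in which student i gets their own essay. We want the size of the complement of A₁∪…∪A_9.
By inclusion–exclusion this is Σ_{j=0}^{9} (−1)^j C(9,j)·(9−j)!.
Computing: 362880 − 362880 + 181440 − 60480 + 15120 − 3024 + 504 − 72 + 9 − 1 = 133496.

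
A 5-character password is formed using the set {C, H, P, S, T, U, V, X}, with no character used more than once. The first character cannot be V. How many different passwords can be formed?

The first character has 8−1 = 7 choices (anything except V).
The remaining 4 characters are filled from the other 7 symbols without repetition: 7 × 6 × 5 × 4 = 840.
Total: 7 × 840 = 5880.

5880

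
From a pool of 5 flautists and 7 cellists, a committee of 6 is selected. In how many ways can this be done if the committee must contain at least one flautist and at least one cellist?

917

With no constraint there are C(12,6) = 924 possible selections.
Selections missing a whole group: no flautists → C(7,6) = 7; no cellists → C(5,6) = 0.
Both groups omitted at once is impossible, so 924 − 7 = 917.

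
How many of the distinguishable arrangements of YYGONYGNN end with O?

With the last slot taken by O, it remains to arrange the other 8 letters (YYGNYGNN).
Those 8 letters have G appearing twice, N appearing 3 times, and Y appearing 3 times, giving (8)!/(3!·3!·2!) = 560.

560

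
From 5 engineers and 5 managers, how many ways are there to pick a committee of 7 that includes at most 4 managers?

110

Split by how many managers are chosen (0 through 4).
Sum: C(5,0)·C(5,7) + C(5,1)·C(5,6) + C(5,2)·C(5,5) + C(5,3)·C(5,4) + C(5,4)·C(5,3) = 0 + 0 + 10 + 50 + 50 = 110.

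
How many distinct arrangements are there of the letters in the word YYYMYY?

Letter multiplicities in YYYMYY: M×1, Y×5.
The number of distinct arrangements is 6!/(5!) = 720/120 = 6.

6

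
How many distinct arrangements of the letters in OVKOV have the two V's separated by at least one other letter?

There are 5!/(2!·2!) = 30 arrangements of OVKOV in total.
If the two V's are adjacent, glue them into one block, leaving 4 items to arrange: (4)!/(2!) = 12 ways.
Hence 30 − 12 = 18.

18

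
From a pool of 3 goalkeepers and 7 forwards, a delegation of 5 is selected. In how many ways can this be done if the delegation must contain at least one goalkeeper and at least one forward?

231

Total 5-person selections from all 10: C(10,5) = 252.
Subtract selections that omit an entire group: no goalkeepers → C(7,5) = 21; no forwards → C(3,5) = 0.
Both groups omitted at once is impossible, so 252 − 21 = 231.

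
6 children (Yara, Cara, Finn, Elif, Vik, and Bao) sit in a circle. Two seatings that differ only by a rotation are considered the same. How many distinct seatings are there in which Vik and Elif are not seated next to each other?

Without the restriction there are (5)! = 120 seatings.
Those with Vik next to Elif: fuse the pair into one unit and seat 5 units around a circle — 2·(4)! = 48.
Subtracting, 120 − 48 = 72.

72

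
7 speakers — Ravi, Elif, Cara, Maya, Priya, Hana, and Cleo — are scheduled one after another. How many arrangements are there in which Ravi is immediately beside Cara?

1440

Treat {Ravi, Cara} as a single unit. There are 6 units to order, and the pair itself can be ordered 2 ways.
So the count is 2·(6)! = 1440.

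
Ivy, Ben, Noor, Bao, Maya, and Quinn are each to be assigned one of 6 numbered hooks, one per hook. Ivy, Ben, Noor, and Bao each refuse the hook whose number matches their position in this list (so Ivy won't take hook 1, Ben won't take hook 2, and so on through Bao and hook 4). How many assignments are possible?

Let Aᵢ (for 1 ≤ i ≤ 4) be the placements that put person i in their forbidden hook. Any j of these fix j positions, leaving (6−j)! ways to fill the rest, and there are C(4,j) ways to pick which j.
By inclusion–exclusion, the number of valid placements is Σ_{j=0}^{4} (−1)^j C(4,j)·(6−j)!.
Computing: 720 − 480 + 144 − 24 + 2 = 362.

362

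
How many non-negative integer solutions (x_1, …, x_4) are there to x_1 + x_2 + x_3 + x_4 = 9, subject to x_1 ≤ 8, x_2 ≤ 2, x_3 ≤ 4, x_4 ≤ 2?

Ignoring the caps, the number of non-negative solutions to x_1+…+x_4 = 9 is C(12,3) = 220.
Subtract solutions that violate a single cap (substitute x_i' = x_i − (cap_i+1)): x_1 ≥ 9 gives C(3,3) = 1; x_2 ≥ 3 gives C(9,3) = 84; x_3 ≥ 5 gives C(7,3) = 35; x_4 ≥ 3 gives C(9,3) = 84. Together 204.
Add back pairs where two caps are both exceeded: 0 + 0 + 0 + 4 + 20 + 4 = 28.
By inclusion–exclusion the count is 220 − 204 + 28 = 44.

44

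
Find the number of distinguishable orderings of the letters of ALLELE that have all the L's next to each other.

12

Treat the 3 copies of L as a single block. The multiset to arrange is then {LLL, A, E, E}, 4 items in all.
That gives (4)!/(2!) = 12 arrangements.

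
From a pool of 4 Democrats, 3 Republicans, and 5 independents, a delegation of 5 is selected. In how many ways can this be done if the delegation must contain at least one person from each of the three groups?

590

With no constraint there are C(12,5) = 792 possible selections.
Subtract selections that omit an entire group: no Democrats → C(8,5) = 56; no Republicans → C(9,5) = 126; no independents → C(7,5) = 21.
Add back selections omitting two groups (i.e. drawn from a single group): C(4,5) + C(3,5) + C(5,5) = 1.
By inclusion–exclusion: 792 − 203 + 1 = 590.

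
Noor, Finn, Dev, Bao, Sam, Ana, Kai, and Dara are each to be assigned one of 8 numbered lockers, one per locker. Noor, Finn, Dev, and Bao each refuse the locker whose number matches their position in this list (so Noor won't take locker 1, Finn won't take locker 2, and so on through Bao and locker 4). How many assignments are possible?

24024

Let Aᵢ (for 1 ≤ i ≤ 4) be the placements that put person i in their forbidden locker. Any j of these fix j positions, leaving (8−j)! ways to fill the rest, and there are C(4,j) ways to pick which j.
By inclusion–exclusion, the number of valid placements is Σ_{j=0}^{4} (−1)^j C(4,j)·(8−j)!.
Computing: 40320 − 20160 + 4320 − 480 + 24 = 24024.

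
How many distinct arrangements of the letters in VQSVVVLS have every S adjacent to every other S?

210

Treat the 2 copies of S as a single block. The multiset to arrange is then {SS, L, Q, V, V, V, V}, 7 items in all.
That gives (7)!/(4!) = 210 arrangements.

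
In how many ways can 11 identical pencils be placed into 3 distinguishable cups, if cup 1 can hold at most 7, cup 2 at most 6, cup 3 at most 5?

Without the upper bounds there are C(13,2) = 78 ways to split 11 among 3 cups.
Subtract solutions that violate a single cap (substitute x_i' = x_i − (cap_i+1)): x_1 ≥ 8 gives C(5,2) = 10; x_2 ≥ 7 gives C(6,2) = 15; x_3 ≥ 6 gives C(7,2) = 21. Together 46.
No two caps can be exceeded simultaneously, so the pair terms are all 0.
By inclusion–exclusion the count is 78 − 46 + 0 = 32.

32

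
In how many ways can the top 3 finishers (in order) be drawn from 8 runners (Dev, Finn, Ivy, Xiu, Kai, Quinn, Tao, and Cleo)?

There are 8 choices for 1st place, 7 for 2nd, and 6 for 3rd.
That gives 8 × 7 × 6 = 336.

336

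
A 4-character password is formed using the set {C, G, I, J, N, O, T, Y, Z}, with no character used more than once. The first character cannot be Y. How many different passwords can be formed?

The first character has 9−1 = 8 choices (anything except Y).
The remaining 3 characters are filled from the other 8 symbols without repetition: 8 × 7 × 6 = 336.
Total: 8 × 336 = 2688.

2688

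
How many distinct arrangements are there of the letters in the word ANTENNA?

420

The 7 letters of ANTENNA have repeats: A appearing twice and N appearing 3 times.
So there are 7! / (3!·2!) = 420 distinguishable arrangements.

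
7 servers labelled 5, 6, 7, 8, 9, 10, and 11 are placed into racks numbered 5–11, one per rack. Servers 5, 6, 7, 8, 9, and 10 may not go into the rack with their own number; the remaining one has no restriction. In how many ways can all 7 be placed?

Let Aᵢ (for 5 ≤ i ≤ 10) be the placements that put server i in its forbidden rack. Any j of these fix j positions, leaving (7−j)! ways to fill the rest, and there are C(6,j) ways to pick which j.
By inclusion–exclusion, the number of valid placements is Σ_{j=0}^{6} (−1)^j C(6,j)·(7−j)!.
Computing: 5040 − 4320 + 1800 − 480 + 90 − 12 + 1 = 2119.

2119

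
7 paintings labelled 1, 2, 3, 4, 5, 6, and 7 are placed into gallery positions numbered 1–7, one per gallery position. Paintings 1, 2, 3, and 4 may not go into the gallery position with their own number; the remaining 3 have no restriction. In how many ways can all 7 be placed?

2790

Let Aᵢ (for 1 ≤ i ≤ 4) be the placements that put painting i in its forbidden gallery position. Any j of these fix j positions, leaving (7−j)! ways to fill the rest, and there are C(4,j) ways to pick which j.
By inclusion–exclusion, the number of valid placements is Σ_{j=0}^{4} (−1)^j C(4,j)·(7−j)!.
Computing: 5040 − 2880 + 720 − 96 + 6 = 2790.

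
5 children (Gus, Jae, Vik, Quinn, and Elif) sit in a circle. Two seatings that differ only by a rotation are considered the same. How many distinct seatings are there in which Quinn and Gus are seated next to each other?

12

Glue Quinn and Gus into a block (2 internal orders). Seating 4 units around a circle gives (3)! arrangements.
So 2 × (3)! = 2 × 6 = 12.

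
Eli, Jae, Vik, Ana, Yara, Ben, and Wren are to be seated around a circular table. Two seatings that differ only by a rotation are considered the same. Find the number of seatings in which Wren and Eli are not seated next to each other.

Without the restriction there are (6)! = 720 seatings.
Seatings with Wren beside Eli: treat them as a block with 2 internal orders, giving 2 × (5)! = 240.
Subtracting, 720 − 240 = 480.

480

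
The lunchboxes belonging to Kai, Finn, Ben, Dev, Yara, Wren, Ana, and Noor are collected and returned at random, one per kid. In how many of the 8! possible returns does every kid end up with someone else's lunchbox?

14833

Count assignments avoiding every fixed point. For any j of the 8 kids fixed to their own lunchbox, the other 8−j can be arranged in (8−j)! ways.
By inclusion–exclusion this is Σ_{j=0}^{8} (−1)^j C(8,j)·(8−j)!.
Computing: 40320 − 40320 + 20160 − 6720 + 1680 − 336 + 56 − 8 + 1 = 14833.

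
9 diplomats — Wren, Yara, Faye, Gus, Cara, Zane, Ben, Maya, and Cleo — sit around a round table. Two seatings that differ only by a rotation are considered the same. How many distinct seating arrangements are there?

Around a circle, 9 distinct people have 9!/9 = (8)! = 40320 rotationally distinct seatings.

40320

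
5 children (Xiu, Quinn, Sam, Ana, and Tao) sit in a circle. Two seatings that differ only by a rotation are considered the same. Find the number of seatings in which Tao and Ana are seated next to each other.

Glue Tao and Ana into a block (2 internal orders). Seating 4 units around a circle gives (3)! arrangements.
So 2 × (3)! = 2 × 6 = 12.

12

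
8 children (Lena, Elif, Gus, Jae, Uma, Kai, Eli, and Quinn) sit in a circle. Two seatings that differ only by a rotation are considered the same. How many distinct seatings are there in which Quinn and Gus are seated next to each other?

1440

Glue Quinn and Gus into a block (2 internal orders). Seating 7 units around a circle gives (6)! arrangements.
So 2 × (6)! = 2 × 720 = 1440.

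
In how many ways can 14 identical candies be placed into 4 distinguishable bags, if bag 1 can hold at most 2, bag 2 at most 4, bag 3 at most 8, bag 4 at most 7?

Ignoring the caps, the number of non-negative solutions to x_1+…+x_4 = 14 is C(17,3) = 680.
Subtract solutions that violate a single cap (substitute x_i' = x_i − (cap_i+1)): x_1 ≥ 3 gives C(14,3) = 364; x_2 ≥ 5 gives C(12,3) = 220; x_3 ≥ 9 gives C(8,3) = 56; x_4 ≥ 8 gives C(9,3) = 84. Together 724.
Add back pairs where two caps are both exceeded: 84 + 10 + 20 + 1 + 4 + 0 = 119.
By inclusion–exclusion the count is 680 − 724 + 119 = 75.

75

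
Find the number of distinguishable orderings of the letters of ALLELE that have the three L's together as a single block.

Treat the 3 copies of L as a single block. The multiset to arrange is then {LLL, A, E, E}, 4 items in all.
That gives (4)!/(2!) = 12 arrangements.

12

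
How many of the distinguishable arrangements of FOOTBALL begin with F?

With the first slot taken by F, it remains to arrange the other 7 letters (OOTBALL).
Those 7 letters have L appearing twice and O appearing twice, giving (7)!/(2!·2!) = 1260.

1260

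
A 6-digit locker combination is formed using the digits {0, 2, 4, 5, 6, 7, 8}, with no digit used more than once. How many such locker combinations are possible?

With no repetition, fill the 6 digits in order: 7 choices, then 6, down to 2.
7 × 6 × 5 × 4 × 3 × 2 = 5040.

5040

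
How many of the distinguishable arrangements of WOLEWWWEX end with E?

Fix E in the last position and arrange the remaining 8 letters.
Those 8 letters have W appearing 4 times, giving (8)!/(4!) = 1680.

1680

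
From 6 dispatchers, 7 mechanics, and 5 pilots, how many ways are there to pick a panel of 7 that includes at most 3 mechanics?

24816

Split by how many mechanics are chosen (0 through 3).
Sum: C(7,0)·C(11,7) + C(7,1)·C(11,6) + C(7,2)·C(11,5) + C(7,3)·C(11,4) = 330 + 3234 + 9702 + 11550 = 24816.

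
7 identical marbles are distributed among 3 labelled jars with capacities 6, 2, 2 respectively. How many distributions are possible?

8

Without the upper bounds there are C(9,2) = 36 ways to split 7 among 3 jars.
Subtract solutions that violate a single cap (substitute x_i' = x_i − (cap_i+1)): x_1 ≥ 7 gives C(2,2) = 1; x_2 ≥ 3 gives C(6,2) = 15; x_3 ≥ 3 gives C(6,2) = 15. Together 31.
Add back pairs where two caps are both exceeded: 0 + 0 + 3 = 3.
By inclusion–exclusion the count is 36 − 31 + 3 = 8.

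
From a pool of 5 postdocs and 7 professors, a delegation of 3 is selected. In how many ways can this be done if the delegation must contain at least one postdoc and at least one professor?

With no constraint there are C(12,3) = 220 possible selections.
Selections missing a whole group: no postdocs → C(7,3) = 35; no professors → C(5,3) = 10.
Both groups omitted at once is impossible, so 220 − 45 = 175.

175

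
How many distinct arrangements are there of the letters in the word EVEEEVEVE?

EVEEEVEVE has 9 letters with E appearing 6 times and V appearing 3 times.
Dividing 9! = 362880 by 6!·3! = 4320 for the repeated letters gives 84.

84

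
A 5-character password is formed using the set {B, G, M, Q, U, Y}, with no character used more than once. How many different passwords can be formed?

With no repetition, fill the 5 characters in order: 6 choices, then 5, down to 2.
6 × 5 × 4 × 3 × 2 = 720.

720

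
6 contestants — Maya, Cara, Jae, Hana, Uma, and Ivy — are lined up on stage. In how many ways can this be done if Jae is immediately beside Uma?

240

Place the 4 others and the Jae-Uma pair as 5 objects in a line; the pair has 2 internal arrangements.
That gives 2 × 5! = 2 × 120 = 240.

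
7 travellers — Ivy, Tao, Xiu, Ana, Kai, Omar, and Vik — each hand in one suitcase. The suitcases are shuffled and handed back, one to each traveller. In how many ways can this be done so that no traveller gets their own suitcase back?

1854

Count assignments avoiding every fixed point. For any j of the 7 travellers fixed to their own suitcase, the other 7−j can be arranged in (7−j)! ways.
By inclusion–exclusion this is Σ_{j=0}^{7} (−1)^j C(7,j)·(7−j)!.
Computing: 5040 − 5040 + 2520 − 840 + 210 − 42 + 7 − 1 = 1854.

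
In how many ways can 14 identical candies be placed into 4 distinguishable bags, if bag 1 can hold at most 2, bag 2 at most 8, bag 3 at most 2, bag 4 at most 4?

10

Without the upper bounds there are C(17,3) = 680 ways to split 14 among 4 bags.
Subtract solutions that violate a single cap (substitute x_i' = x_i − (cap_i+1)): x_1 ≥ 3 gives C(14,3) = 364; x_2 ≥ 9 gives C(8,3) = 56; x_3 ≥ 3 gives C(14,3) = 364; x_4 ≥ 5 gives C(12,3) = 220. Together 1004.
Add back pairs where two caps are both exceeded: 10 + 165 + 84 + 10 + 1 + 84 = 354.
Subtract triples: 0 + 0 + 20 + 0 = 20.
By inclusion–exclusion the count is 680 − 1004 + 354 − 20 = 10.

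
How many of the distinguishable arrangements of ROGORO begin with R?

With the first slot taken by R, it remains to arrange the other 5 letters (OGORO).
Those 5 letters have O appearing 3 times, giving (5)!/(3!) = 20.

20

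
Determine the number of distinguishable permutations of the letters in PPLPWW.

Letter multiplicities in PPLPWW: L×1, P×3, W×2.
Dividing 6! = 720 by 3!·2! = 12 for the repeated letters gives 60.

60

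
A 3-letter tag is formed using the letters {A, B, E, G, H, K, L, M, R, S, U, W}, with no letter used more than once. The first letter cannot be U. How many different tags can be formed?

1210

The first letter has 12−1 = 11 choices (anything except U).
The remaining 2 letters are filled from the other 11 symbols without repetition: 11 × 10 = 110.
Total: 11 × 110 = 1210.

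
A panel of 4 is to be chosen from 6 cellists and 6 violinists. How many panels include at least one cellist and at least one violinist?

Total 4-person selections from all 12: C(12,4) = 495.
Selections missing a whole group: no cellists → C(6,4) = 15; no violinists → C(6,4) = 15.
Both groups omitted at once is impossible, so 495 − 30 = 465.

465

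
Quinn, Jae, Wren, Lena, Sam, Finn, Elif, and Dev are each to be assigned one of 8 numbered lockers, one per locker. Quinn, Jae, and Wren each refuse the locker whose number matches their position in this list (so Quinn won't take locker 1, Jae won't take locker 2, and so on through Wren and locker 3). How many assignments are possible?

Let Aᵢ (for i ∈ {1, 2, 3}) be the placements that put person i in their forbidden locker. Any j of these fix j positions, leaving (8−j)! ways to fill the rest, and there are C(3,j) ways to pick which j.
By inclusion–exclusion, the number of valid placements is Σ_{j=0}^{3} (−1)^j C(3,j)·(8−j)!.
Computing: 40320 − 15120 + 2160 − 120 = 27240.

27240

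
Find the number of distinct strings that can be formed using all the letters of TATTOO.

60

TATTOO has 6 letters with O appearing twice and T appearing 3 times.
So there are 6! / (3!·2!) = 60 distinguishable arrangements.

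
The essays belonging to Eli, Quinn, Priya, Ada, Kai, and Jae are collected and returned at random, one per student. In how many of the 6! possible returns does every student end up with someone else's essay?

This is the derangement count D_6: permutations of 6 items with no fixed point.
By inclusion–exclusion this is Σ_{j=0}^{6} (−1)^j C(6,j)·(6−j)!.
Computing: 720 − 720 + 360 − 120 + 30 − 6 + 1 = 265.

265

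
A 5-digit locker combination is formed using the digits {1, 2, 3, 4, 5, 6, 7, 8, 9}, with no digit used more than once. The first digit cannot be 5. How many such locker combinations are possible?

The first digit has 9−1 = 8 choices (anything except 5).
The remaining 4 digits are filled from the other 8 symbols without repetition: 8 × 7 × 6 × 5 = 1680.
Total: 8 × 1680 = 13440.

13440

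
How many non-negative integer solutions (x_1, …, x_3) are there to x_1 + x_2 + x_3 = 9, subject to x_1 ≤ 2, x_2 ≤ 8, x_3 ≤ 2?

Ignoring the caps, the number of non-negative solutions to x_1+…+x_3 = 9 is C(11,2) = 55.
Subtract solutions that violate a single cap (substitute x_i' = x_i − (cap_i+1)): x_1 ≥ 3 gives C(8,2) = 28; x_2 ≥ 9 gives C(2,2) = 1; x_3 ≥ 3 gives C(8,2) = 28. Together 57.
Add back pairs where two caps are both exceeded: 0 + 10 + 0 = 10.
By inclusion–exclusion the count is 55 − 57 + 10 = 8.

8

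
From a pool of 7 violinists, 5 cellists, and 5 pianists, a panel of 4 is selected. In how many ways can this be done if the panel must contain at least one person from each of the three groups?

Total 4-person selections from all 17: C(17,4) = 2380.
Subtract selections that omit an entire group: no violinists → C(10,4) = 210; no cellists → C(12,4) = 495; no pianists → C(12,4) = 495.
Add back selections omitting two groups (i.e. drawn from a single group): C(7,4) + C(5,4) + C(5,4) = 45.
By inclusion–exclusion: 2380 − 1200 + 45 = 1225.

1225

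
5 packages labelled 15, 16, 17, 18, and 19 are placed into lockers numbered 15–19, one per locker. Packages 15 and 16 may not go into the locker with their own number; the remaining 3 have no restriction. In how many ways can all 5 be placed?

Let Aᵢ (for i ∈ {15, 16}) be the placements that put package i in its forbidden locker. Any j of these fix j positions, leaving (5−j)! ways to fill the rest, and there are C(2,j) ways to pick which j.
By inclusion–exclusion, the number of valid placements is Σ_{j=0}^{2} (−1)^j C(2,j)·(5−j)!.
Computing: 120 − 48 + 6 = 78.

78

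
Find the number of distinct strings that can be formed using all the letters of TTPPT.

TTPPT has 5 letters with P appearing twice and T appearing 3 times.
So there are 5! / (3!·2!) = 10 distinguishable arrangements.

10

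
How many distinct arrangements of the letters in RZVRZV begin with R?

30

With the first slot taken by R, it remains to arrange the other 5 letters (ZVRZV).
Those 5 letters have V appearing twice and Z appearing twice, giving (5)!/(2!·2!) = 30.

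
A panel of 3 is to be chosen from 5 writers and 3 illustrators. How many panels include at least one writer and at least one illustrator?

45

Total 3-person selections from all 8: C(8,3) = 56.
Subtract selections that omit an entire group: no writers → C(3,3) = 1; no illustrators → C(5,3) = 10.
Both groups omitted at once is impossible, so 56 − 11 = 45.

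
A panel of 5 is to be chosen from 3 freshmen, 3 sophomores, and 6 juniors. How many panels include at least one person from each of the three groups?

Unrestricted: C(12,5) = 792 ways to pick any 5 of the 12.
Selections missing a whole group: no freshmen → C(9,5) = 126; no sophomores → C(9,5) = 126; no juniors → C(6,5) = 6.
Add back selections omitting two groups (i.e. drawn from a single group): C(3,5) + C(3,5) + C(6,5) = 6.
By inclusion–exclusion: 792 − 258 + 6 = 540.

540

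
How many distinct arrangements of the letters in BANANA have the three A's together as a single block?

Treat the 3 copies of A as a single block. The multiset to arrange is then {AAA, B, N, N}, 4 items in all.
That gives (4)!/(2!) = 12 arrangements.

12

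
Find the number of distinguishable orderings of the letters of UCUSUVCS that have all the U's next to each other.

Treat the 3 copies of U as a single block. The multiset to arrange is then {UUU, C, C, S, S, V}, 6 items in all.
That gives (6)!/(2!·2!) = 180 arrangements.

180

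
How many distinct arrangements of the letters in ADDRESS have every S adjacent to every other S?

Treat the 2 copies of S as a single block. The multiset to arrange is then {SS, A, D, D, E, R}, 6 items in all.
That gives (6)!/(2!) = 360 arrangements.

360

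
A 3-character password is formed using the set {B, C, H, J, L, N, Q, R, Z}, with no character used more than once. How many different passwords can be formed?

This is a permutation of 3 out of 9: P(9,3) = 9!/6!.
That product is 9 × 8 × 7 = 504.

504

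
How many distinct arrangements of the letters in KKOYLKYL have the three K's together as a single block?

180

Treat the 3 copies of K as a single block. The multiset to arrange is then {KKK, L, L, O, Y, Y}, 6 items in all.
That gives (6)!/(2!·2!) = 180 arrangements.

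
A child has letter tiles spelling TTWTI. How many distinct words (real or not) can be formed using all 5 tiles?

TTWTI has 5 letters with T appearing 3 times.
The number of distinct arrangements is 5!/(3!) = 120/6 = 20.

20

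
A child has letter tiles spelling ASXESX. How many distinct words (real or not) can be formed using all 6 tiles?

180

Letter multiplicities in ASXESX: A×1, E×1, S×2, X×2.
Dividing 6! = 720 by 2!·2! = 4 for the repeated letters gives 180.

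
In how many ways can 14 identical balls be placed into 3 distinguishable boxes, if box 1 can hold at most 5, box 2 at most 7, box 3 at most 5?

10

By stars and bars, unrestricted non-negative solutions to x_1+…+x_3 = 14 number C(14+2,2) = 120.
Subtract solutions that violate a single cap (substitute x_i' = x_i − (cap_i+1)): x_1 ≥ 6 gives C(10,2) = 45; x_2 ≥ 8 gives C(8,2) = 28; x_3 ≥ 6 gives C(10,2) = 45. Together 118.
Add back pairs where two caps are both exceeded: 1 + 6 + 1 = 8.
By inclusion–exclusion the count is 120 − 118 + 8 = 10.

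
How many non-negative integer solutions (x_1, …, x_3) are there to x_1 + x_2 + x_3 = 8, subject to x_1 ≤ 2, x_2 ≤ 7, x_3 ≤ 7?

22

By stars and bars, unrestricted non-negative solutions to x_1+…+x_3 = 8 number C(8+2,2) = 45.
Subtract solutions that violate a single cap (substitute x_i' = x_i − (cap_i+1)): x_1 ≥ 3 gives C(7,2) = 21; x_2 ≥ 8 gives C(2,2) = 1; x_3 ≥ 8 gives C(2,2) = 1. Together 23.
No two caps can be exceeded simultaneously, so the pair terms are all 0.
By inclusion–exclusion the count is 45 − 23 + 0 = 22.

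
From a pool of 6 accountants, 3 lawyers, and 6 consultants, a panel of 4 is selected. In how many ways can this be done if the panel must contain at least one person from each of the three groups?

648

With no constraint there are C(15,4) = 1365 possible selections.
Subtract selections that omit an entire group: no accountants → C(9,4) = 126; no lawyers → C(12,4) = 495; no consultants → C(9,4) = 126.
Add back selections omitting two groups (i.e. drawn from a single group): C(6,4) + C(3,4) + C(6,4) = 30.
By inclusion–exclusion: 1365 − 747 + 30 = 648.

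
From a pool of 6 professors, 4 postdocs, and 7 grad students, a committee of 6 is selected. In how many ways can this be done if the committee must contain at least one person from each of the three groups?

9996

Unrestricted: C(17,6) = 12376 ways to pick any 6 of the 17.
Selections missing a whole group: no professors → C(11,6) = 462; no postdocs → C(13,6) = 1716; no grad students → C(10,6) = 210.
Add back selections omitting two groups (i.e. drawn from a single group): C(6,6) + C(4,6) + C(7,6) = 8.
By inclusion–exclusion: 12376 − 2388 + 8 = 9996.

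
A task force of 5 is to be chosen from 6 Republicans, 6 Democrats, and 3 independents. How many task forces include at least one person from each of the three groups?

1971

Unrestricted: C(15,5) = 3003 ways to pick any 5 of the 15.
Selections missing a whole group: no Republicans → C(9,5) = 126; no Democrats → C(9,5) = 126; no independents → C(12,5) = 792.
Add back selections omitting two groups (i.e. drawn from a single group): C(6,5) + C(6,5) + C(3,5) = 12.
By inclusion–exclusion: 3003 − 1044 + 12 = 1971.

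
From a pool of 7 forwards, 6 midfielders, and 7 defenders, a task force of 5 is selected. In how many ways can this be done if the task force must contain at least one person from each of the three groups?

With no constraint there are C(20,5) = 15504 possible selections.
Selections missing a whole group: no forwards → C(13,5) = 1287; no midfielders → C(14,5) = 2002; no defenders → C(13,5) = 1287.
Add back selections omitting two groups (i.e. drawn from a single group): C(7,5) + C(6,5) + C(7,5) = 48.
By inclusion–exclusion: 15504 − 4576 + 48 = 10976.

10976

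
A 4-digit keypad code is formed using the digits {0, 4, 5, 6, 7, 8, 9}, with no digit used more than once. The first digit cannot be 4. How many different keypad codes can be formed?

720

The first digit has 7−1 = 6 choices (anything except 4).
The remaining 3 digits are filled from the other 6 symbols without repetition: 6 × 5 × 4 = 120.
Total: 6 × 120 = 720.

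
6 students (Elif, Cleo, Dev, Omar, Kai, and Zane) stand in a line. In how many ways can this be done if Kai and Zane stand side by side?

240

Treat {Kai, Zane} as a single unit. There are 5 units to order, and the pair itself can be ordered 2 ways.
That gives 2 × 5! = 2 × 120 = 240.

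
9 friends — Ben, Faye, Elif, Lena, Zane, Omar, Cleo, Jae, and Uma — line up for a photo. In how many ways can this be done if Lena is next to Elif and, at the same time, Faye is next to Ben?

20160

Treat {Lena,Elif} as one block (2 orders) and {Faye,Ben} as another (2 orders).
That leaves 7 units to arrange: 2 × 2 × 7! = 4 × 5040 = 20160.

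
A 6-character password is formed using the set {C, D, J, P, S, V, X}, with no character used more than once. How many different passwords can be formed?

This is a permutation of 6 out of 7: P(7,6) = 7!/1!.
That product is 7 × 6 × 5 × 4 × 3 × 2 = 5040.

5040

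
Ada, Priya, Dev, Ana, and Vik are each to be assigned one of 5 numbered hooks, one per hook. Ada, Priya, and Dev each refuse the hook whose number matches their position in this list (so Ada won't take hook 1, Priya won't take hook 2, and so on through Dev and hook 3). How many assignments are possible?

64

Let Aᵢ (for i ∈ {1, 2, 3}) be the placements that put person i in their forbidden hook. Any j of these fix j positions, leaving (5−j)! ways to fill the rest, and there are C(3,j) ways to pick which j.
By inclusion–exclusion, the number of valid placements is Σ_{j=0}^{3} (−1)^j C(3,j)·(5−j)!.
Computing: 120 − 72 + 18 − 2 = 64.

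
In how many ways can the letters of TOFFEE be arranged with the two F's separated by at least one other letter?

Total arrangements of TOFFEE: 6!/(2!·2!) = 180.
Arrangements with the F's together: treat FF as one letter, giving (5)!/(2!) = 60.
Hence 180 − 60 = 120.

120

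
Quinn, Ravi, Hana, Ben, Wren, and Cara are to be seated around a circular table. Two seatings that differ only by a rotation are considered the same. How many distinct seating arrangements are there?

120

Around a circle, 6 distinct people have 6!/6 = (5)! = 120 rotationally distinct seatings.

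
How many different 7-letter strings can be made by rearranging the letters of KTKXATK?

420

KTKXATK has 7 letters with K appearing 3 times and T appearing twice.
Dividing 7! = 5040 by 3!·2! = 12 for the repeated letters gives 420.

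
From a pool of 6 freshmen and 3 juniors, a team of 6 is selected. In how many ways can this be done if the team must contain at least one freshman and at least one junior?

83

With no constraint there are C(9,6) = 84 possible selections.
Subtract selections that omit an entire group: no freshmen → C(3,6) = 0; no juniors → C(6,6) = 1.
Both groups omitted at once is impossible, so 84 − 1 = 83.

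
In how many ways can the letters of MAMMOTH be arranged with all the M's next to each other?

Treat the 3 copies of M as a single block. The multiset to arrange is then {MMM, A, H, O, T}, 5 items in all.
All 5 items are distinct, so there are (5)! = 120 arrangements.

120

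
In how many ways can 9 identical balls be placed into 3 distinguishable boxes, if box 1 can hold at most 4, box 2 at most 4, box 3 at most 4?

10

Ignoring the caps, the number of non-negative solutions to x_1+…+x_3 = 9 is C(11,2) = 55.
Subtract solutions that violate a single cap (substitute x_i' = x_i − (cap_i+1)): x_1 ≥ 5 gives C(6,2) = 15; x_2 ≥ 5 gives C(6,2) = 15; x_3 ≥ 5 gives C(6,2) = 15. Together 45.
No two caps can be exceeded simultaneously, so the pair terms are all 0.
By inclusion–exclusion the count is 55 − 45 + 0 = 10.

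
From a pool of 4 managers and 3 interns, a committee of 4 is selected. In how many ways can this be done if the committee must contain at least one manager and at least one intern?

34

With no constraint there are C(7,4) = 35 possible selections.
Subtract selections that omit an entire group: no managers → C(3,4) = 0; no interns → C(4,4) = 1.
Both groups omitted at once is impossible, so 35 − 1 = 34.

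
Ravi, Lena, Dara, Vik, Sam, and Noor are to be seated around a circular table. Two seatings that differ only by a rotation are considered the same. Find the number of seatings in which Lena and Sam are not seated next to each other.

Without the restriction there are (5)! = 120 seatings.
Those with Lena next to Sam: fuse the pair into one unit and seat 5 units around a circle — 2·(4)! = 48.
Subtracting, 120 − 48 = 72.

72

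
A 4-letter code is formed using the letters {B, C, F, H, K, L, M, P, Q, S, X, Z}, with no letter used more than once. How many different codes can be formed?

This is a permutation of 4 out of 12: P(12,4) = 12!/8!.
That product is 12 × 11 × 10 × 9 = 11880.

11880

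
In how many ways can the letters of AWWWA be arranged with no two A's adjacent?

There are 5!/(3!·2!) = 10 arrangements of AWWWA in total.
If the two A's are adjacent, glue them into one block, leaving 4 items to arrange: (4)!/(3!) = 4 ways.
Subtracting, 10 − 4 = 6 arrangements keep the A's apart.

6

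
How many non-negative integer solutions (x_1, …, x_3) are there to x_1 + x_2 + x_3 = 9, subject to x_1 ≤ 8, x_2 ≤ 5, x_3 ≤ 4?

29

By stars and bars, unrestricted non-negative solutions to x_1+…+x_3 = 9 number C(9+2,2) = 55.
Subtract solutions that violate a single cap (substitute x_i' = x_i − (cap_i+1)): x_1 ≥ 9 gives C(2,2) = 1; x_2 ≥ 6 gives C(5,2) = 10; x_3 ≥ 5 gives C(6,2) = 15. Together 26.
No two caps can be exceeded simultaneously, so the pair terms are all 0.
By inclusion–exclusion the count is 55 − 26 + 0 = 29.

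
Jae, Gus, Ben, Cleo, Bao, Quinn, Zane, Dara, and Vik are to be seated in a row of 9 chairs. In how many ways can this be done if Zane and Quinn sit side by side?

80640

Glue Zane and Quinn into one block (2 internal orders), leaving 8 units to arrange in a row.
That gives 2 × 8! = 2 × 40320 = 80640.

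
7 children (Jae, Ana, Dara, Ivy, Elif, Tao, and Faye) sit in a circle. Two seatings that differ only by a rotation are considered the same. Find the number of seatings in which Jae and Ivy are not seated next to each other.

Without the restriction there are (6)! = 720 seatings.
Seatings with Jae beside Ivy: treat them as a block with 2 internal orders, giving 2 × (5)! = 240.
Subtracting, 720 − 240 = 480.

480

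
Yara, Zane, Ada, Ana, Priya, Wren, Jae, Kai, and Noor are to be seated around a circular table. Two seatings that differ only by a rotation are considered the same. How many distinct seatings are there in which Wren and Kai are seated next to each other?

10080

Glue Wren and Kai into a block (2 internal orders). Seating 8 units around a circle gives (7)! arrangements.
So 2 × (7)! = 2 × 5040 = 10080.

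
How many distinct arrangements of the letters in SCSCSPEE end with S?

With the last slot taken by S, it remains to arrange the other 7 letters (CSCSPEE).
Those 7 letters have C appearing twice, E appearing twice, and S appearing twice, giving (7)!/(2!·2!·2!) = 630.

630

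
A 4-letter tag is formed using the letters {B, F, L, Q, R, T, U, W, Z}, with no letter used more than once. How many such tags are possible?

With no repetition, fill the 4 letters in order: 9 choices, then 8, down to 6.
9 × 8 × 7 × 6 = 3024.

3024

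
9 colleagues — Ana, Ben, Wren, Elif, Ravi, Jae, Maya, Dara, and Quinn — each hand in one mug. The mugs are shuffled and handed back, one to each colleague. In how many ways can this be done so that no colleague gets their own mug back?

This is the derangement count D_9: permutations of 9 items with no fixed point.
By inclusion–exclusion this is Σ_{j=0}^{9} (−1)^j C(9,j)·(9−j)!.
Computing: 362880 − 362880 + 181440 − 60480 + 15120 − 3024 + 504 − 72 + 9 − 1 = 133496.

133496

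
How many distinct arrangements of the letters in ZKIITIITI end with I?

840

Fix I in the last position and arrange the remaining 8 letters.
Those 8 letters have I appearing 4 times and T appearing twice, giving (8)!/(4!·2!) = 840.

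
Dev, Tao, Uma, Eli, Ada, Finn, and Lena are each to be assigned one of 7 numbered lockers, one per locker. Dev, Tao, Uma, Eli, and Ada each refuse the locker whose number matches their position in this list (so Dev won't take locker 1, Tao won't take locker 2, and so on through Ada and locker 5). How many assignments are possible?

Let Aᵢ (for 1 ≤ i ≤ 5) be the placements that put person i in their forbidden locker. Any j of these fix j positions, leaving (7−j)! ways to fill the rest, and there are C(5,j) ways to pick which j.
By inclusion–exclusion, the number of valid placements is Σ_{j=0}^{5} (−1)^j C(5,j)·(7−j)!.
Computing: 5040 − 3600 + 1200 − 240 + 30 − 2 = 2428.

2428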